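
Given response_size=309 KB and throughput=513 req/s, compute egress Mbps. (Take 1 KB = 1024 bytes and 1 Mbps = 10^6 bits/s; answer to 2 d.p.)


Formula: Mbps = payload_bytes * RPS * 8 / 1e6
Payload per request = 309 KB = 309 * 1024 = 316416 bytes
Total bytes/sec = 316416 * 513 = 162321408
Total bits/sec = 162321408 * 8 = 1298571264
Mbps = 1298571264 / 1e6 = 1298.57

1298.57 Mbps


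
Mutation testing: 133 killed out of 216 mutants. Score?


Mutation score = killed / total * 100
Mutation score = 133 / 216 * 100
Mutation score = 61.57%

61.57%


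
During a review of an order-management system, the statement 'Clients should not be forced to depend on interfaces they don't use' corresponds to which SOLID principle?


This describes the Interface Segregation Principle (ISP)

Interface Segregation Principle (ISP)


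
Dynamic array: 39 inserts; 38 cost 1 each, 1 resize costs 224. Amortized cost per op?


Formula: Amortized cost = Total cost / Operations
Total cost = (38 * 1) + (1 * 224)
Total cost = 38 + 224 = 262
Amortized = 262 / 39 = 6.7179

6.7179


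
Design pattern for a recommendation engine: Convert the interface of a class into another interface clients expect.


This matches the Adapter pattern

Adapter


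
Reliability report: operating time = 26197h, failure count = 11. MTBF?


Formula: MTBF = Total operating time / Number of failures
MTBF = 26197 / 11
MTBF = 2381.55 hours

2381.55 hours


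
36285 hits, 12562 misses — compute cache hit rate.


Formula: hit rate = hits / (hits + misses) * 100
hit rate = 36285 / (36285 + 12562) * 100
hit rate = 36285 / 48847 * 100
hit rate = 74.28%

74.28%


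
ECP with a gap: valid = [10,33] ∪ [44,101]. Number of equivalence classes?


Valid ranges: [10,33] and [44,101]
Class 1: x < 10 — invalid
Class 2: 10 ≤ x ≤ 33 — valid
Class 3: 33 < x < 44 — invalid (gap between ranges)
Class 4: 44 ≤ x ≤ 101 — valid
Class 5: x > 101 — invalid
Total equivalence classes: 5

5 equivalence classes


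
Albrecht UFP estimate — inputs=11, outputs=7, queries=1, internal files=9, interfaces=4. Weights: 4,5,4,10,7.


UFP = EI*4 + EO*5 + EQ*4 + ILF*10 + EIF*7
UFP = 11*4 + 7*5 + 1*4 + 9*10 + 4*7
UFP = 44 + 35 + 4 + 90 + 28
UFP = 201

201


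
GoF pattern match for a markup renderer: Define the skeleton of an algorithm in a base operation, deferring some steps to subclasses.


This matches the Template Method pattern

Template Method


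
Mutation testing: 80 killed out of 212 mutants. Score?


Mutation score = killed / total * 100
Mutation score = 80 / 212 * 100
Mutation score = 37.74%

37.74%


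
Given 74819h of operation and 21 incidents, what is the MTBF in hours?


Formula: MTBF = Total operating time / Number of failures
MTBF = 74819 / 21
MTBF = 3562.81 hours

3562.81 hours


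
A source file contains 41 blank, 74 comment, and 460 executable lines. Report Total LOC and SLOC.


Total LOC = blank + comment + code
Total LOC = 41 + 74 + 460 = 575
SLOC (source only) = code = 460

Total LOC: 575, SLOC: 460


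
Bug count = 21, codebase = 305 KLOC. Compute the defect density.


Defect density = defects / KLOC
Defect density = 21 / 305
Defect density = 0.069 defects/KLOC

0.069 defects/KLOC


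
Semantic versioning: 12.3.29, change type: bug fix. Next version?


Current: 12.3.29
Change category: 'bug fix' → patch bump
SemVer rule: patch bump → increment PATCH (MAJOR and MINOR unchanged)
New: 12.3.30

12.3.30


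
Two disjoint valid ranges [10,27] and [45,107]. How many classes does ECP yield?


Valid ranges: [10,27] and [45,107]
Class 1: x < 10 — invalid
Class 2: 10 ≤ x ≤ 27 — valid
Class 3: 27 < x < 45 — invalid (gap between ranges)
Class 4: 45 ≤ x ≤ 107 — valid
Class 5: x > 107 — invalid
Total equivalence classes: 5

5 equivalence classes


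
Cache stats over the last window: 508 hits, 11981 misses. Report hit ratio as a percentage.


Formula: hit rate = hits / (hits + misses) * 100
hit rate = 508 / (508 + 11981) * 100
hit rate = 508 / 12489 * 100
hit rate = 4.07%

4.07%


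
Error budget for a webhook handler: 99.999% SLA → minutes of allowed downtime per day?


Formula: allowed downtime = period * (100 - SLA) / 100
Period (day) = 1440 minutes
Unavailability fraction = (100 - 99.999) / 100
Allowed downtime = 1440 * (100 - 99.999) / 100
Allowed downtime = 0.0144 minutes

0.0144 minutes


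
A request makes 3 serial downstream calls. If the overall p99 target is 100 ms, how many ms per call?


Formula: per_stage = total_budget / stages
per_stage = 100 / 3
per_stage = 33.33 ms

33.33 ms


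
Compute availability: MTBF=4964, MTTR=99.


Availability = MTBF / (MTBF + MTTR)
Availability = 4964 / (4964 + 99)
Availability = 4964 / 5063
Availability = 98.0446%

98.0446%


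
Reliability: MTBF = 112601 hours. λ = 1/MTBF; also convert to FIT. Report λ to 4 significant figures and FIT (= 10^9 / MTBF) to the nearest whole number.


Formula: λ = 1 / MTBF; FIT = λ × 1e9 = 1e9 / MTBF
λ = 1 / 112601 ≈ 8.881e-06 failures/hour
FIT = 1e9 / 112601 ≈ 8881 failures per 1e9 hours (nearest whole number)

λ = 8.881e-06 /h, FIT = 8881


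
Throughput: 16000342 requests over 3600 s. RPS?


Formula: throughput = requests / seconds
throughput = 16000342 / 3600
throughput = 4444.54 requests/second

4444.54 requests/second


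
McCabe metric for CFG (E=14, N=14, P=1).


Formula: V(G) = E - N + 2P
V(G) = 14 - 14 + 2*1
V(G) = 0 + 2
V(G) = 2

2


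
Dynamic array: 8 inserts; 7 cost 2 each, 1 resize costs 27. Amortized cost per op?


Formula: Amortized cost = Total cost / Operations
Total cost = (7 * 2) + (1 * 27)
Total cost = 14 + 27 = 41
Amortized = 41 / 8 = 5.125

5.125


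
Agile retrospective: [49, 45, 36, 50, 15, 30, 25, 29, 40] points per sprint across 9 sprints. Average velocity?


Formula: Avg velocity = Total points / Number of sprints
Points: [49, 45, 36, 50, 15, 30, 25, 29, 40]
Sum = 49 + 45 + 36 + 50 + 15 + 30 + 25 + 29 + 40 = 319
Avg velocity = 319 / 9 = 35.44 points/sprint

35.44 points/sprint


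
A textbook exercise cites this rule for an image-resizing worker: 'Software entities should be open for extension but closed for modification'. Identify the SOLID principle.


This describes the Open/Closed Principle (OCP)

Open/Closed Principle (OCP)


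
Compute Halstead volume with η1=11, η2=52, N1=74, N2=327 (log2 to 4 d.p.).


Formula: V = N * log2(η), where N = N1 + N2 and η = η1 + η2
η = 11 + 52 = 63
N = 74 + 327 = 401
log2(63) ≈ 5.9773
V = 401 * 5.9773 = 2396.90

2396.90


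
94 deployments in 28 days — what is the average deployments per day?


Formula: deployments per day = releases / days
= 94 / 28
= 3.357 deploys/day
(equivalently, 23.5 deploys/week)

3.357 deploys/day


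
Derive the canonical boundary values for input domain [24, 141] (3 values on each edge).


Range: [24, 141]
Boundaries: just below min, min, min+1, max-1, max, just above max
Values: [23, 24, 25, 140, 141, 142]

[23, 24, 25, 140, 141, 142]


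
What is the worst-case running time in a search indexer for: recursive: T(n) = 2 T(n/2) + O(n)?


Reasoning: master theorem case 2 (merge-sort recurrence)
Complexity: O(n log n)

O(n log n)


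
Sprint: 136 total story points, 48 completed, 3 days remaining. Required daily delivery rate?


Formula: Required rate = Remaining points / Days left
Remaining = 136 - 48 = 88 points
Required rate = 88 / 3 = 29.33 points/day

29.33 points/day


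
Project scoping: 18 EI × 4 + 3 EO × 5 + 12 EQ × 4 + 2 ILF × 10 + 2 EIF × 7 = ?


UFP = EI*4 + EO*5 + EQ*4 + ILF*10 + EIF*7
UFP = 18*4 + 3*5 + 12*4 + 2*10 + 2*7
UFP = 72 + 15 + 48 + 20 + 14
UFP = 169

169


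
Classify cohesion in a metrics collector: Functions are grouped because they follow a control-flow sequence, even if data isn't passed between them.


Reasoning: Grouped by order of execution within a routine, not by data flow
Type: Procedural cohesion

Procedural cohesion


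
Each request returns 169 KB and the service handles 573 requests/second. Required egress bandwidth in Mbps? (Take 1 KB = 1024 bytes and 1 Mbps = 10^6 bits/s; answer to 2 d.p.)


Formula: Mbps = payload_bytes * RPS * 8 / 1e6
Payload per request = 169 KB = 169 * 1024 = 173056 bytes
Total bytes/sec = 173056 * 573 = 99161088
Total bits/sec = 99161088 * 8 = 793288704
Mbps = 793288704 / 1e6 = 793.29

793.29 Mbps


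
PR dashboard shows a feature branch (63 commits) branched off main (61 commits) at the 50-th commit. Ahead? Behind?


Common ancestor: commit #50
feature commits after divergence: 63 - 50 = 13
main commits after divergence: 61 - 50 = 11
feature is 13 commits ahead of main
main is 11 commits ahead of feature

feature ahead: 13, main ahead: 11


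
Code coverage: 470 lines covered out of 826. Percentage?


Coverage = covered / total * 100
Coverage = 470 / 826 * 100
Coverage = 56.9%

56.9%


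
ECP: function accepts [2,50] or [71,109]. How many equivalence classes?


Valid ranges: [2,50] and [71,109]
Class 1: x < 2 — invalid
Class 2: 2 ≤ x ≤ 50 — valid
Class 3: 50 < x < 71 — invalid (gap between ranges)
Class 4: 71 ≤ x ≤ 109 — valid
Class 5: x > 109 — invalid
Total equivalence classes: 5

5 equivalence classes


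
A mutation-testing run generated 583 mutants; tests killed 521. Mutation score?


Mutation score = killed / total * 100
Mutation score = 521 / 583 * 100
Mutation score = 89.37%

89.37%


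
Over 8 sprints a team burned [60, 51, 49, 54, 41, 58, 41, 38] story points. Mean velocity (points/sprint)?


Formula: Avg velocity = Total points / Number of sprints
Points: [60, 51, 49, 54, 41, 58, 41, 38]
Sum = 60 + 51 + 49 + 54 + 41 + 58 + 41 + 38 = 392
Avg velocity = 392 / 8 = 49.0 points/sprint

49.0 points/sprint


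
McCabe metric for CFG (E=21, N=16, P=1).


Formula: V(G) = E - N + 2P
V(G) = 21 - 16 + 2*1
V(G) = 5 + 2
V(G) = 7

7


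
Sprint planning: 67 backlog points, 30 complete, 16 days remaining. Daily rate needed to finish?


Formula: Required rate = Remaining points / Days left
Remaining = 67 - 30 = 37 points
Required rate = 37 / 16 = 2.31 points/day

2.31 points/day


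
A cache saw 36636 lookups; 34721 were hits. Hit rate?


Formula: hit rate = hits / (hits + misses) * 100
hit rate = 34721 / (34721 + 1915) * 100
hit rate = 34721 / 36636 * 100
hit rate = 94.77%

94.77%


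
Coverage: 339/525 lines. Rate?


Coverage = covered / total * 100
Coverage = 339 / 525 * 100
Coverage = 64.57%

64.57%


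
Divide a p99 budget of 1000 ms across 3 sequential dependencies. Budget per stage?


Formula: per_stage = total_budget / stages
per_stage = 1000 / 3
per_stage = 333.33 ms

333.33 ms


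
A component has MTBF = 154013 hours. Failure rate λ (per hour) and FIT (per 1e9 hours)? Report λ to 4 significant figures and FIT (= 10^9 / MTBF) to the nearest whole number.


Formula: λ = 1 / MTBF; FIT = λ × 1e9 = 1e9 / MTBF
λ = 1 / 154013 ≈ 6.493e-06 failures/hour
FIT = 1e9 / 154013 ≈ 6493 failures per 1e9 hours (nearest whole number)

λ = 6.493e-06 /h, FIT = 6493


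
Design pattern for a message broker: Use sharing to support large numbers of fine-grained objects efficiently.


This matches the Flyweight pattern

Flyweight


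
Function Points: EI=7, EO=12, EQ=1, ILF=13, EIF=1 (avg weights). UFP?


UFP = EI*4 + EO*5 + EQ*4 + ILF*10 + EIF*7
UFP = 7*4 + 12*5 + 1*4 + 13*10 + 1*7
UFP = 28 + 60 + 4 + 130 + 7
UFP = 229

229


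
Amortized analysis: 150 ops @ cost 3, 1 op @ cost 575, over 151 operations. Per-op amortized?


Formula: Amortized cost = Total cost / Operations
Total cost = (150 * 3) + (1 * 575)
Total cost = 450 + 575 = 1025
Amortized = 1025 / 151 = 6.7881

6.7881


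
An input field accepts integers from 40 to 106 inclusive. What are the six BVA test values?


Range: [40, 106]
Boundaries: just below min, min, min+1, max-1, max, just above max
Values: [39, 40, 41, 105, 106, 107]

[39, 40, 41, 105, 106, 107]


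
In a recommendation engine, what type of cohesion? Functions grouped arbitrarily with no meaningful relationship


Reasoning: Worst: random grouping
Type: Coincidental cohesion

Coincidental cohesion


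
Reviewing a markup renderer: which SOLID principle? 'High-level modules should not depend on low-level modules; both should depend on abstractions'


This describes the Dependency Inversion Principle (DIP)

Dependency Inversion Principle (DIP)


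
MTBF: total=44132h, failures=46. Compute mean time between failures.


Formula: MTBF = Total operating time / Number of failures
MTBF = 44132 / 46
MTBF = 959.39 hours

959.39 hours


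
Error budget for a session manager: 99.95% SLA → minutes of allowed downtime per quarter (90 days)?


Formula: allowed downtime = period * (100 - SLA) / 100
Period (quarter (90 days)) = 129600 minutes
Unavailability fraction = (100 - 99.95) / 100
Allowed downtime = 129600 * (100 - 99.95) / 100
Allowed downtime = 64.8 minutes

64.8 minutes


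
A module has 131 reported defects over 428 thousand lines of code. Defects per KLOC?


Defect density = defects / KLOC
Defect density = 131 / 428
Defect density = 0.306 defects/KLOC

0.306 defects/KLOC


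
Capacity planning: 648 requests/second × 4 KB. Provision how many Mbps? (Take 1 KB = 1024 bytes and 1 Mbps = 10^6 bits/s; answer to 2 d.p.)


Formula: Mbps = payload_bytes * RPS * 8 / 1e6
Payload per request = 4 KB = 4 * 1024 = 4096 bytes
Total bytes/sec = 4096 * 648 = 2654208
Total bits/sec = 2654208 * 8 = 21233664
Mbps = 21233664 / 1e6 = 21.23

21.23 Mbps


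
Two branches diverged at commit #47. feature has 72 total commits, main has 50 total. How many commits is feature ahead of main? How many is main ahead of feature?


Common ancestor: commit #47
feature commits after divergence: 72 - 47 = 25
main commits after divergence: 50 - 47 = 3
feature is 25 commits ahead of main
main is 3 commits ahead of feature

feature ahead: 25, main ahead: 3


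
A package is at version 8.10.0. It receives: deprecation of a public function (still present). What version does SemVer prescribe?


Current: 8.10.0
Change category: 'deprecation of a public function (still present)' → minor bump
SemVer rule: minor bump → increment MINOR, reset PATCH to 0 (MAJOR unchanged)
New: 8.11.0

8.11.0


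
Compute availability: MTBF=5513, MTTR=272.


Availability = MTBF / (MTBF + MTTR)
Availability = 5513 / (5513 + 272)
Availability = 5513 / 5785
Availability = 95.2982%

95.2982%


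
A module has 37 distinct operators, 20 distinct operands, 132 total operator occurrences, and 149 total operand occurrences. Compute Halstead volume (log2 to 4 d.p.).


Formula: V = N * log2(η), where N = N1 + N2 and η = η1 + η2
η = 37 + 20 = 57
N = 132 + 149 = 281
log2(57) ≈ 5.8329
V = 281 * 5.8329 = 1639.04

1639.04


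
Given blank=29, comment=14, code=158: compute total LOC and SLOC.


Total LOC = blank + comment + code
Total LOC = 29 + 14 + 158 = 201
SLOC (source only) = code = 158

Total LOC: 201, SLOC: 158


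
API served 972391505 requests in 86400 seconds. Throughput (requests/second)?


Formula: throughput = requests / seconds
throughput = 972391505 / 86400
throughput = 11254.53 requests/second

11254.53 requests/second


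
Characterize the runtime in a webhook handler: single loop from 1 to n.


Reasoning: one pass through n items
Complexity: O(n)

O(n)


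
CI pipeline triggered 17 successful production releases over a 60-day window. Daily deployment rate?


Formula: deployments per day = releases / days
= 17 / 60
= 0.283 deploys/day
(equivalently, 1.98 deploys/week)

0.283 deploys/day


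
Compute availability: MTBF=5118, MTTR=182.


Availability = MTBF / (MTBF + MTTR)
Availability = 5118 / (5118 + 182)
Availability = 5118 / 5300
Availability = 96.566%

96.566%


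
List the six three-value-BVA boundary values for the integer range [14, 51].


Range: [14, 51]
Boundaries: just below min, min, min+1, max-1, max, just above max
Values: [13, 14, 15, 50, 51, 52]

[13, 14, 15, 50, 51, 52]


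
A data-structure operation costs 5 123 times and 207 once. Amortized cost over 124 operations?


Formula: Amortized cost = Total cost / Operations
Total cost = (123 * 5) + (1 * 207)
Total cost = 615 + 207 = 822
Amortized = 822 / 124 = 6.629

6.629


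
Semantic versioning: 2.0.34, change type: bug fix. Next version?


Current: 2.0.34
Change category: 'bug fix' → patch bump
SemVer rule: patch bump → increment PATCH (MAJOR and MINOR unchanged)
New: 2.0.35

2.0.35


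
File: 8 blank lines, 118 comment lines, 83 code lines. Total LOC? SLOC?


Total LOC = blank + comment + code
Total LOC = 8 + 118 + 83 = 209
SLOC (source only) = code = 83

Total LOC: 209, SLOC: 83


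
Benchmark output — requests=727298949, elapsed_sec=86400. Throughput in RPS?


Formula: throughput = requests / seconds
throughput = 727298949 / 86400
throughput = 8417.81 requests/second

8417.81 requests/second


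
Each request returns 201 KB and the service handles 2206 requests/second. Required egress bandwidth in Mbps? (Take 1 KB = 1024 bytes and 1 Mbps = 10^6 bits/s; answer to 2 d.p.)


Formula: Mbps = payload_bytes * RPS * 8 / 1e6
Payload per request = 201 KB = 201 * 1024 = 205824 bytes
Total bytes/sec = 205824 * 2206 = 454047744
Total bits/sec = 454047744 * 8 = 3632381952
Mbps = 3632381952 / 1e6 = 3632.38

3632.38 Mbps


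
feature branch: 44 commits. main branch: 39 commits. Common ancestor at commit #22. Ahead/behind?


Common ancestor: commit #22
feature commits after divergence: 44 - 22 = 22
main commits after divergence: 39 - 22 = 17
feature is 22 commits ahead of main
main is 17 commits ahead of feature

feature ahead: 22, main ahead: 17


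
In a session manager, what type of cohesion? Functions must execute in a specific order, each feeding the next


Reasoning: Output of one is input to next
Type: Sequential cohesion

Sequential cohesion


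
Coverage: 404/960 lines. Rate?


Coverage = covered / total * 100
Coverage = 404 / 960 * 100
Coverage = 42.08%

42.08%


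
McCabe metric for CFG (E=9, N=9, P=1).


Formula: V(G) = E - N + 2P
V(G) = 9 - 9 + 2*1
V(G) = 0 + 2
V(G) = 2

2


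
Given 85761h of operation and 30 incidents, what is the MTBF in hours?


Formula: MTBF = Total operating time / Number of failures
MTBF = 85761 / 30
MTBF = 2858.7 hours

2858.7 hours


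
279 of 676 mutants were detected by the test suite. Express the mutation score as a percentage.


Mutation score = killed / total * 100
Mutation score = 279 / 676 * 100
Mutation score = 41.27%

41.27%


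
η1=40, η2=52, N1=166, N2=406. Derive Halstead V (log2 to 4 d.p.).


Formula: V = N * log2(η), where N = N1 + N2 and η = η1 + η2
η = 40 + 52 = 92
N = 166 + 406 = 572
log2(92) ≈ 6.5236
V = 572 * 6.5236 = 3731.50

3731.50


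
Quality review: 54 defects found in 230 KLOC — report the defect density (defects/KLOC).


Defect density = defects / KLOC
Defect density = 54 / 230
Defect density = 0.235 defects/KLOC

0.235 defects/KLOC


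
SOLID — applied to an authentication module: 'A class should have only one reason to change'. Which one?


This describes the Single Responsibility Principle (SRP)

Single Responsibility Principle (SRP)


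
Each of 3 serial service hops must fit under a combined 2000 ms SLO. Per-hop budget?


Formula: per_stage = total_budget / stages
per_stage = 2000 / 3
per_stage = 666.67 ms

666.67 ms


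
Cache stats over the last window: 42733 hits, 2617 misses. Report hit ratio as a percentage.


Formula: hit rate = hits / (hits + misses) * 100
hit rate = 42733 / (42733 + 2617) * 100
hit rate = 42733 / 45350 * 100
hit rate = 94.23%

94.23%


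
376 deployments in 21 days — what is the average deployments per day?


Formula: deployments per day = releases / days
= 376 / 21
= 17.905 deploys/day
(equivalently, 125.33 deploys/week)

17.905 deploys/day


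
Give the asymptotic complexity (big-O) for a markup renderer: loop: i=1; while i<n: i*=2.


Reasoning: i doubles each step so iterations are log2(n)
Complexity: O(log n)

O(log n)


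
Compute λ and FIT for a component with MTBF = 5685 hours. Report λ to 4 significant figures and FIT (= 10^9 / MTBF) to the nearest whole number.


Formula: λ = 1 / MTBF; FIT = λ × 1e9 = 1e9 / MTBF
λ = 1 / 5685 ≈ 1.759e-04 failures/hour
FIT = 1e9 / 5685 ≈ 175901 failures per 1e9 hours (nearest whole number)

λ = 1.759e-04 /h, FIT = 175901


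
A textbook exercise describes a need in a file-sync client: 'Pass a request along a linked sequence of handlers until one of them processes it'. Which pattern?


This matches the Chain of Responsibility pattern

Chain of Responsibility


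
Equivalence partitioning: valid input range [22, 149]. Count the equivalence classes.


Valid range: [22, 149]
Class 1: x < 22 — invalid
Class 2: 22 ≤ x ≤ 149 — valid
Class 3: x > 149 — invalid
Total equivalence classes: 3

3 equivalence classes


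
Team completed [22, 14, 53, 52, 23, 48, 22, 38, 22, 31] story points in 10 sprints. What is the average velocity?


Formula: Avg velocity = Total points / Number of sprints
Points: [22, 14, 53, 52, 23, 48, 22, 38, 22, 31]
Sum = 22 + 14 + 53 + 52 + 23 + 48 + 22 + 38 + 22 + 31 = 325
Avg velocity = 325 / 10 = 32.5 points/sprint

32.5 points/sprint


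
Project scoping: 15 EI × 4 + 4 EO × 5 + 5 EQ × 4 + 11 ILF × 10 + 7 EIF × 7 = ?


UFP = EI*4 + EO*5 + EQ*4 + ILF*10 + EIF*7
UFP = 15*4 + 4*5 + 5*4 + 11*10 + 7*7
UFP = 60 + 20 + 20 + 110 + 49
UFP = 259

259


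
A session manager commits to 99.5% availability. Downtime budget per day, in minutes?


Formula: allowed downtime = period * (100 - SLA) / 100
Period (day) = 1440 minutes
Unavailability fraction = (100 - 99.5) / 100
Allowed downtime = 1440 * (100 - 99.5) / 100
Allowed downtime = 7.2 minutes

7.2 minutes


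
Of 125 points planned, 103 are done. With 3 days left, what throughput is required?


Formula: Required rate = Remaining points / Days left
Remaining = 125 - 103 = 22 points
Required rate = 22 / 3 = 7.33 points/day

7.33 points/day


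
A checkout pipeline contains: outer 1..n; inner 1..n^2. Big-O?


Reasoning: n times n^2
Complexity: O(n^3)

O(n^3)


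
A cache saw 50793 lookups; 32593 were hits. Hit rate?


Formula: hit rate = hits / (hits + misses) * 100
hit rate = 32593 / (32593 + 18200) * 100
hit rate = 32593 / 50793 * 100
hit rate = 64.17%

64.17%


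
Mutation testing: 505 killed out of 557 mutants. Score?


Mutation score = killed / total * 100
Mutation score = 505 / 557 * 100
Mutation score = 90.66%

90.66%


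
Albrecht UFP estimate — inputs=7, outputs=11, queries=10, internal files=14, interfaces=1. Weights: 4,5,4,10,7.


UFP = EI*4 + EO*5 + EQ*4 + ILF*10 + EIF*7
UFP = 7*4 + 11*5 + 10*4 + 14*10 + 1*7
UFP = 28 + 55 + 40 + 140 + 7
UFP = 270

270


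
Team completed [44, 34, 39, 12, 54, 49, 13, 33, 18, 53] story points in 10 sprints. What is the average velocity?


Formula: Avg velocity = Total points / Number of sprints
Points: [44, 34, 39, 12, 54, 49, 13, 33, 18, 53]
Sum = 44 + 34 + 39 + 12 + 54 + 49 + 13 + 33 + 18 + 53 = 349
Avg velocity = 349 / 10 = 34.9 points/sprint

34.9 points/sprint


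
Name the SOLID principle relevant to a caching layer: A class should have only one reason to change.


This describes the Single Responsibility Principle (SRP)

Single Responsibility Principle (SRP)


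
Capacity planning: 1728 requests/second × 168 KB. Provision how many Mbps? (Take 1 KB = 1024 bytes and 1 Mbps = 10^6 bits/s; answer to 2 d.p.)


Formula: Mbps = payload_bytes * RPS * 8 / 1e6
Payload per request = 168 KB = 168 * 1024 = 172032 bytes
Total bytes/sec = 172032 * 1728 = 297271296
Total bits/sec = 297271296 * 8 = 2378170368
Mbps = 2378170368 / 1e6 = 2378.17

2378.17 Mbps


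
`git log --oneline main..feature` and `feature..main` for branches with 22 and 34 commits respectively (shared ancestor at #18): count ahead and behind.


Common ancestor: commit #18
feature commits after divergence: 22 - 18 = 4
main commits after divergence: 34 - 18 = 16
feature is 4 commits ahead of main
main is 16 commits ahead of feature

feature ahead: 4, main ahead: 16


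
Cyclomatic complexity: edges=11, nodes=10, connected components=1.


Formula: V(G) = E - N + 2P
V(G) = 11 - 10 + 2*1
V(G) = 1 + 2
V(G) = 3

3


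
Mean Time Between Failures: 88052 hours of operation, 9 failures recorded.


Formula: MTBF = Total operating time / Number of failures
MTBF = 88052 / 9
MTBF = 9783.56 hours

9783.56 hours


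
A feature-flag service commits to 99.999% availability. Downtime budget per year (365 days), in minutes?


Formula: allowed downtime = period * (100 - SLA) / 100
Period (year (365 days)) = 525600 minutes
Unavailability fraction = (100 - 99.999) / 100
Allowed downtime = 525600 * (100 - 99.999) / 100
Allowed downtime = 5.256 minutes

5.256 minutes


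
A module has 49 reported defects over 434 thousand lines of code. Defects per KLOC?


Defect density = defects / KLOC
Defect density = 49 / 434
Defect density = 0.113 defects/KLOC

0.113 defects/KLOC


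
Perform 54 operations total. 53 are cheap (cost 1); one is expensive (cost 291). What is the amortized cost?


Formula: Amortized cost = Total cost / Operations
Total cost = (53 * 1) + (1 * 291)
Total cost = 53 + 291 = 344
Amortized = 344 / 54 = 6.3704

6.3704


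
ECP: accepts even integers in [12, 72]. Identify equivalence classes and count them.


Constraint: even integers in [12, 72]
Class 1: x < 12 — out-of-range invalid
Class 2: x in [12,72] but odd — wrong type invalid
Class 3: x in [12,72] and even — valid
Class 4: x > 72 — out-of-range invalid
Total equivalence classes: 4

4 equivalence classes


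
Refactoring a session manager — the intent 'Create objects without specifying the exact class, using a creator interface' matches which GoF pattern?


This matches the Factory Method pattern

Factory Method


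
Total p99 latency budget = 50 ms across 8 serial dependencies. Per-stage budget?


Formula: per_stage = total_budget / stages
per_stage = 50 / 8
per_stage = 6.25 ms

6.25 ms


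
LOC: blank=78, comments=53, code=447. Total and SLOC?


Total LOC = blank + comment + code
Total LOC = 78 + 53 + 447 = 578
SLOC (source only) = code = 447

Total LOC: 578, SLOC: 447


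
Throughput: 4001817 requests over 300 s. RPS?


Formula: throughput = requests / seconds
throughput = 4001817 / 300
throughput = 13339.39 requests/second

13339.39 requests/second


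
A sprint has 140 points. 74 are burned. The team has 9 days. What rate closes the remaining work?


Formula: Required rate = Remaining points / Days left
Remaining = 140 - 74 = 66 points
Required rate = 66 / 9 = 7.33 points/day

7.33 points/day


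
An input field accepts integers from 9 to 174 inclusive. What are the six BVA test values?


Range: [9, 174]
Boundaries: just below min, min, min+1, max-1, max, just above max
Values: [8, 9, 10, 173, 174, 175]

[8, 9, 10, 173, 174, 175]


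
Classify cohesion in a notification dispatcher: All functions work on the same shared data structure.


Reasoning: Functions share data
Type: Communicational cohesion

Communicational cohesion


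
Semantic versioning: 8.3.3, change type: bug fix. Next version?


Current: 8.3.3
Change category: 'bug fix' → patch bump
SemVer rule: patch bump → increment PATCH (MAJOR and MINOR unchanged)
New: 8.3.4

8.3.4


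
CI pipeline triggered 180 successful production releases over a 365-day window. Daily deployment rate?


Formula: deployments per day = releases / days
= 180 / 365
= 0.493 deploys/day
(equivalently, 3.45 deploys/week)

0.493 deploys/day


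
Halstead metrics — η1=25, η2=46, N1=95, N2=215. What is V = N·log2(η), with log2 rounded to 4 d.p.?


Formula: V = N * log2(η), where N = N1 + N2 and η = η1 + η2
η = 25 + 46 = 71
N = 95 + 215 = 310
log2(71) ≈ 6.1497
V = 310 * 6.1497 = 1906.41

1906.41


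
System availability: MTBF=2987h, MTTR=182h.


Availability = MTBF / (MTBF + MTTR)
Availability = 2987 / (2987 + 182)
Availability = 2987 / 3169
Availability = 94.2569%

94.2569%


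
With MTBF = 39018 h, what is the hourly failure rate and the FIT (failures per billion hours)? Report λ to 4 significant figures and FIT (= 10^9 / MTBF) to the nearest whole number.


Formula: λ = 1 / MTBF; FIT = λ × 1e9 = 1e9 / MTBF
λ = 1 / 39018 ≈ 2.563e-05 failures/hour
FIT = 1e9 / 39018 ≈ 25629 failures per 1e9 hours (nearest whole number)

λ = 2.563e-05 /h, FIT = 25629


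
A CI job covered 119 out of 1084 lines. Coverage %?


Coverage = covered / total * 100
Coverage = 119 / 1084 * 100
Coverage = 10.98%

10.98%


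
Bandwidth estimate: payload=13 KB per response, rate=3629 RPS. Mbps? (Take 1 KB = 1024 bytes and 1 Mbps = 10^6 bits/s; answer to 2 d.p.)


Formula: Mbps = payload_bytes * RPS * 8 / 1e6
Payload per request = 13 KB = 13 * 1024 = 13312 bytes
Total bytes/sec = 13312 * 3629 = 48309248
Total bits/sec = 48309248 * 8 = 386473984
Mbps = 386473984 / 1e6 = 386.47

386.47 Mbps


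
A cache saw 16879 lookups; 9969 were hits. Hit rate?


Formula: hit rate = hits / (hits + misses) * 100
hit rate = 9969 / (9969 + 6910) * 100
hit rate = 9969 / 16879 * 100
hit rate = 59.06%

59.06%


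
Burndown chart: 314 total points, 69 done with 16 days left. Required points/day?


Formula: Required rate = Remaining points / Days left
Remaining = 314 - 69 = 245 points
Required rate = 245 / 16 = 15.31 points/day

15.31 points/day


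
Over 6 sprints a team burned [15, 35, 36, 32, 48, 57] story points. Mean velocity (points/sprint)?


Formula: Avg velocity = Total points / Number of sprints
Points: [15, 35, 36, 32, 48, 57]
Sum = 15 + 35 + 36 + 32 + 48 + 57 = 223
Avg velocity = 223 / 6 = 37.17 points/sprint

37.17 points/sprint


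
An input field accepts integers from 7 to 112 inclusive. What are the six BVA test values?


Range: [7, 112]
Boundaries: just below min, min, min+1, max-1, max, just above max
Values: [6, 7, 8, 111, 112, 113]

[6, 7, 8, 111, 112, 113]


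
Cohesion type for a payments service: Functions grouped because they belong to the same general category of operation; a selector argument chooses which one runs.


Reasoning: Grouped by category of activity, not by data or sequence
Type: Logical cohesion

Logical cohesion


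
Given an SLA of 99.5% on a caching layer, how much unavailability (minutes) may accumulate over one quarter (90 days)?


Formula: allowed downtime = period * (100 - SLA) / 100
Period (quarter (90 days)) = 129600 minutes
Unavailability fraction = (100 - 99.5) / 100
Allowed downtime = 129600 * (100 - 99.5) / 100
Allowed downtime = 648.0 minutes

648.0 minutes


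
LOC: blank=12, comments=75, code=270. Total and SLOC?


Total LOC = blank + comment + code
Total LOC = 12 + 75 + 270 = 357
SLOC (source only) = code = 270

Total LOC: 357, SLOC: 270


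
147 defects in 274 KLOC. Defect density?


Defect density = defects / KLOC
Defect density = 147 / 274
Defect density = 0.536 defects/KLOC

0.536 defects/KLOC


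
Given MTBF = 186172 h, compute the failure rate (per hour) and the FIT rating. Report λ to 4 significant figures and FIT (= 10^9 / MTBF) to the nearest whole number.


Formula: λ = 1 / MTBF; FIT = λ × 1e9 = 1e9 / MTBF
λ = 1 / 186172 ≈ 5.371e-06 failures/hour
FIT = 1e9 / 186172 ≈ 5371 failures per 1e9 hours (nearest whole number)

λ = 5.371e-06 /h, FIT = 5371


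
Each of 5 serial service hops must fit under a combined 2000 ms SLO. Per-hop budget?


Formula: per_stage = total_budget / stages
per_stage = 2000 / 5
per_stage = 400.0 ms

400.0 ms


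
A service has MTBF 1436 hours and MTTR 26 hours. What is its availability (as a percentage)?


Availability = MTBF / (MTBF + MTTR)
Availability = 1436 / (1436 + 26)
Availability = 1436 / 1462
Availability = 98.2216%

98.2216%


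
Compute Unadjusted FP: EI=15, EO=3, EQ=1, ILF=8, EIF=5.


UFP = EI*4 + EO*5 + EQ*4 + ILF*10 + EIF*7
UFP = 15*4 + 3*5 + 1*4 + 8*10 + 5*7
UFP = 60 + 15 + 4 + 80 + 35
UFP = 194

194


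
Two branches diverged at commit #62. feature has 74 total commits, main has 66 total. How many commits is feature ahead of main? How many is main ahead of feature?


Common ancestor: commit #62
feature commits after divergence: 74 - 62 = 12
main commits after divergence: 66 - 62 = 4
feature is 12 commits ahead of main
main is 4 commits ahead of feature

feature ahead: 12, main ahead: 4


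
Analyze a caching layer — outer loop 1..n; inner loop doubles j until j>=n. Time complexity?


Reasoning: linear outer times logarithmic inner
Complexity: O(n log n)

O(n log n)


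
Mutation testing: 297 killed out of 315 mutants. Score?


Mutation score = killed / total * 100
Mutation score = 297 / 315 * 100
Mutation score = 94.29%

94.29%


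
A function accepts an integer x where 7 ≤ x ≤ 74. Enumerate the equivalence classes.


Valid range: [7, 74]
Class 1: x < 7 — invalid
Class 2: 7 ≤ x ≤ 74 — valid
Class 3: x > 74 — invalid
Total equivalence classes: 3

3 equivalence classes


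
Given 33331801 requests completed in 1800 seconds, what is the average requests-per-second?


Formula: throughput = requests / seconds
throughput = 33331801 / 1800
throughput = 18517.67 requests/second

18517.67 requests/second


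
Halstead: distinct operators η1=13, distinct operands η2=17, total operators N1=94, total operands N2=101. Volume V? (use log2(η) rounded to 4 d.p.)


Formula: V = N * log2(η), where N = N1 + N2 and η = η1 + η2
η = 13 + 17 = 30
N = 94 + 101 = 195
log2(30) ≈ 4.9069
V = 195 * 4.9069 = 956.85

956.85


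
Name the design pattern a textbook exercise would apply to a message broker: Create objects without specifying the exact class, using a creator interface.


This matches the Factory Method pattern

Factory Method


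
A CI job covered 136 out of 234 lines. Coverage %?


Coverage = covered / total * 100
Coverage = 136 / 234 * 100
Coverage = 58.12%

58.12%


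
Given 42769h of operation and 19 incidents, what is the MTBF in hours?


Formula: MTBF = Total operating time / Number of failures
MTBF = 42769 / 19
MTBF = 2251.0 hours

2251.0 hours


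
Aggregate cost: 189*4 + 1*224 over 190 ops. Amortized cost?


Formula: Amortized cost = Total cost / Operations
Total cost = (189 * 4) + (1 * 224)
Total cost = 756 + 224 = 980
Amortized = 980 / 190 = 5.1579

5.1579


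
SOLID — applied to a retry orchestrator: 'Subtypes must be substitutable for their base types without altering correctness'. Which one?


This describes the Liskov Substitution Principle (LSP)

Liskov Substitution Principle (LSP)


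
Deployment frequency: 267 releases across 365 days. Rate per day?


Formula: deployments per day = releases / days
= 267 / 365
= 0.732 deploys/day
(equivalently, 5.12 deploys/week)

0.732 deploys/day


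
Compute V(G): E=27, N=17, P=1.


Formula: V(G) = E - N + 2P
V(G) = 27 - 17 + 2*1
V(G) = 10 + 2
V(G) = 12

12


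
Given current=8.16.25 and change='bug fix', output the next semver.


Current: 8.16.25
Change category: 'bug fix' → patch bump
SemVer rule: patch bump → increment PATCH (MAJOR and MINOR unchanged)
New: 8.16.26

8.16.26


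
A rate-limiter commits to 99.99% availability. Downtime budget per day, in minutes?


Formula: allowed downtime = period * (100 - SLA) / 100
Period (day) = 1440 minutes
Unavailability fraction = (100 - 99.99) / 100
Allowed downtime = 1440 * (100 - 99.99) / 100
Allowed downtime = 0.144 minutes

0.144 minutes


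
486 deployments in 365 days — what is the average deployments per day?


Formula: deployments per day = releases / days
= 486 / 365
= 1.332 deploys/day
(equivalently, 9.32 deploys/week)

1.332 deploys/day


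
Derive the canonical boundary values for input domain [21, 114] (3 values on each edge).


Range: [21, 114]
Boundaries: just below min, min, min+1, max-1, max, just above max
Values: [20, 21, 22, 113, 114, 115]

[20, 21, 22, 113, 114, 115]


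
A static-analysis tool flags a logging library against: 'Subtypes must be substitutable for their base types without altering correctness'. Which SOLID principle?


This describes the Liskov Substitution Principle (LSP)

Liskov Substitution Principle (LSP)


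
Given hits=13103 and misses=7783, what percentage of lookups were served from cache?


Formula: hit rate = hits / (hits + misses) * 100
hit rate = 13103 / (13103 + 7783) * 100
hit rate = 13103 / 20886 * 100
hit rate = 62.74%

62.74%


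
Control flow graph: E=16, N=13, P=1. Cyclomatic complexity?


Formula: V(G) = E - N + 2P
V(G) = 16 - 13 + 2*1
V(G) = 3 + 2
V(G) = 5

5


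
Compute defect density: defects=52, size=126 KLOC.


Defect density = defects / KLOC
Defect density = 52 / 126
Defect density = 0.413 defects/KLOC

0.413 defects/KLOC


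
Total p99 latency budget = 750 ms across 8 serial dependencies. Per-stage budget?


Formula: per_stage = total_budget / stages
per_stage = 750 / 8
per_stage = 93.75 ms

93.75 ms


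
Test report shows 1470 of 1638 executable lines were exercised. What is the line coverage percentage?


Coverage = covered / total * 100
Coverage = 1470 / 1638 * 100
Coverage = 89.74%

89.74%


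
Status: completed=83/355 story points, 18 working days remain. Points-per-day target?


Formula: Required rate = Remaining points / Days left
Remaining = 355 - 83 = 272 points
Required rate = 272 / 18 = 15.11 points/day

15.11 points/day


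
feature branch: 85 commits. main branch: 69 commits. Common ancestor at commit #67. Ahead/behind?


Common ancestor: commit #67
feature commits after divergence: 85 - 67 = 18
main commits after divergence: 69 - 67 = 2
feature is 18 commits ahead of main
main is 2 commits ahead of feature

feature ahead: 18, main ahead: 2


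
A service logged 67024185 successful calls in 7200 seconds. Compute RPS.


Formula: throughput = requests / seconds
throughput = 67024185 / 7200
throughput = 9308.91 requests/second

9308.91 requests/second


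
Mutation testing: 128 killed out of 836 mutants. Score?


Mutation score = killed / total * 100
Mutation score = 128 / 836 * 100
Mutation score = 15.31%

15.31%


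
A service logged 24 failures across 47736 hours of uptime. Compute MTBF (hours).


Formula: MTBF = Total operating time / Number of failures
MTBF = 47736 / 24
MTBF = 1989.0 hours

1989.0 hours


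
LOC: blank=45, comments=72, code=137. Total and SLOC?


Total LOC = blank + comment + code
Total LOC = 45 + 72 + 137 = 254
SLOC (source only) = code = 137

Total LOC: 254, SLOC: 137


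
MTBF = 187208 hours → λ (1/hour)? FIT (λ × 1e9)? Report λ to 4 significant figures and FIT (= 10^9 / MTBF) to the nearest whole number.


Formula: λ = 1 / MTBF; FIT = λ × 1e9 = 1e9 / MTBF
λ = 1 / 187208 ≈ 5.342e-06 failures/hour
FIT = 1e9 / 187208 ≈ 5342 failures per 1e9 hours (nearest whole number)

λ = 5.342e-06 /h, FIT = 5342


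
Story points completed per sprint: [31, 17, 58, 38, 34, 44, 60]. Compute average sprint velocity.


Formula: Avg velocity = Total points / Number of sprints
Points: [31, 17, 58, 38, 34, 44, 60]
Sum = 31 + 17 + 58 + 38 + 34 + 44 + 60 = 282
Avg velocity = 282 / 7 = 40.29 points/sprint

40.29 points/sprint


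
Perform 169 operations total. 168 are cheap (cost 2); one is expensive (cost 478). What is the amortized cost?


Formula: Amortized cost = Total cost / Operations
Total cost = (168 * 2) + (1 * 478)
Total cost = 336 + 478 = 814
Amortized = 814 / 169 = 4.8166

4.8166
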